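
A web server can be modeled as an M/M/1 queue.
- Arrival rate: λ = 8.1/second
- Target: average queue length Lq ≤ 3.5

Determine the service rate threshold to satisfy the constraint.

For M/M/1: Lq = λ²/(μ(μ-λ))
Need Lq ≤ 3.5, i.e. μ(μ-λ) ≥ λ²/3.5
μ² - 8.1μ - 65.61/3.5 ≥ 0  →  μ² - 8.1μ - 18.745714 ≥ 0
Quadratic formula (positive root): μ = [λ + √(λ² + 4×18.745714)]/2
Discriminant: 65.61 + 4×18.745714 = 140.5929, √140.5929 = 11.8572
μ ≥ (8.1 + 11.8572)/2 = 9.9786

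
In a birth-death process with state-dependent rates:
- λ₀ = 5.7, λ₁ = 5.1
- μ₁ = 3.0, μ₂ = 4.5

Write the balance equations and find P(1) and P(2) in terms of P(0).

Balance equations:
State 0: λ₀P₀ = μ₁P₁ → P₁ = (λ₀/μ₁)P₀ = (5.7/3.0)P₀ = 1.9000P₀
State 1: P₂ = (λ₀λ₁)/(μ₁μ₂)P₀ = (5.7×5.1)/(3.0×4.5)P₀ = 2.1533P₀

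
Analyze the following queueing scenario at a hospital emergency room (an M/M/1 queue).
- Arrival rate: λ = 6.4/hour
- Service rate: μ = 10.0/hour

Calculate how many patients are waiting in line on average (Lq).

ρ = λ/μ = 6.4/10.0 = 0.6400
For M/M/1: Lq = λ²/(μ(μ-λ))
Lq = 40.96/(10.0 × 3.60)
Lq = 1.1378 patients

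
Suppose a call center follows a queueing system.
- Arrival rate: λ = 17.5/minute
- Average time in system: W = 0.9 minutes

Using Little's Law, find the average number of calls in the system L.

Little's Law: L = λW
L = 17.5 × 0.9 = 15.7500 calls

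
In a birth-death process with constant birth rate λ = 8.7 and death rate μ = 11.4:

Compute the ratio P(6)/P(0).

For constant rates: P(n)/P(0) = (λ/μ)^n
P(6)/P(0) = (8.7/11.4)^6 = 0.7632^6 = 0.1976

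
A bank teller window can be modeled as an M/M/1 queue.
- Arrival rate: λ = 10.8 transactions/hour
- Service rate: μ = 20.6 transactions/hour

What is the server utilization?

Server utilization: ρ = λ/μ
ρ = 10.8/20.6 = 0.5243
The server is busy 52.43% of the time.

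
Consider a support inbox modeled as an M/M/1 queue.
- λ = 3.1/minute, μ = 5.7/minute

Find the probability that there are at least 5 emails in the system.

ρ = λ/μ = 3.1/5.7 = 0.54386
P(N ≥ n) = ρⁿ
P(N ≥ 5) = 0.54386^5
P(N ≥ 5) = 0.04758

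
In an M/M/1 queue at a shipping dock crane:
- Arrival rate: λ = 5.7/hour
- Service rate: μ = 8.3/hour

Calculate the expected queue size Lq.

ρ = λ/μ = 5.7/8.3 = 0.6867
For M/M/1: Lq = λ²/(μ(μ-λ))
Lq = 32.49/(8.3 × 2.60)
Lq = 1.5056 containers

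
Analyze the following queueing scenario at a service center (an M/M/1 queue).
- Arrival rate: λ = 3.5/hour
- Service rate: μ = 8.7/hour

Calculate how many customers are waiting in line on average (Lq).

ρ = λ/μ = 3.5/8.7 = 0.4023
For M/M/1: Lq = λ²/(μ(μ-λ))
Lq = 12.25/(8.7 × 5.20)
Lq = 0.2708 customers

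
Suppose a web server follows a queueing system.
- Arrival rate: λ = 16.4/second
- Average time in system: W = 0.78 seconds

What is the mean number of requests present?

Little's Law: L = λW
L = 16.4 × 0.78 = 12.7920 requests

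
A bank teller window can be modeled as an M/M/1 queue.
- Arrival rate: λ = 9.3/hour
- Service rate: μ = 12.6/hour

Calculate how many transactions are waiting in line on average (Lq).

ρ = λ/μ = 9.3/12.6 = 0.7381
For M/M/1: Lq = λ²/(μ(μ-λ))
Lq = 86.49/(12.6 × 3.30)
Lq = 2.0801 transactions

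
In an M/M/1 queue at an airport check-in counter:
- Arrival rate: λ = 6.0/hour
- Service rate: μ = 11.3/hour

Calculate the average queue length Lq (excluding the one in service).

ρ = λ/μ = 6.0/11.3 = 0.5310
For M/M/1: Lq = λ²/(μ(μ-λ))
Lq = 36.00/(11.3 × 5.30)
Lq = 0.6011 passengers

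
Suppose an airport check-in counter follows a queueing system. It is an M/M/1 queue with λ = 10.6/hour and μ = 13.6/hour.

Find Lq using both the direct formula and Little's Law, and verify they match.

Method 1 (direct): Lq = λ²/(μ(μ-λ)) = 112.36/(13.6 × 3.00) = 2.7539

Method 2 (Little's Law):
W = 1/(μ-λ) = 1/3.00 = 0.3333
Wq = W - 1/μ = 0.3333 - 0.07353 = 0.2598
Lq = λWq = 10.6 × 0.2598 = 2.7539 ✔ (matches Method 1)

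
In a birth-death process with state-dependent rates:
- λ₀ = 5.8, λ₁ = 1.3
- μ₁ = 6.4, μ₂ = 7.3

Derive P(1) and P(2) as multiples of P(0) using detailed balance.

Balance equations:
State 0: λ₀P₀ = μ₁P₁ → P₁ = (λ₀/μ₁)P₀ = (5.8/6.4)P₀ = 0.9062P₀
State 1: P₂ = (λ₀λ₁)/(μ₁μ₂)P₀ = (5.8×1.3)/(6.4×7.3)P₀ = 0.1614P₀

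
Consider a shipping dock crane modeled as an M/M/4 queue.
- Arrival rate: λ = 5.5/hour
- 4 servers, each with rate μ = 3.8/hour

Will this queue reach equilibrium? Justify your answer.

Stability requires ρ = λ/(cμ) < 1
ρ = 5.5/(4 × 3.8) = 5.5/15.20 = 0.3618
Since 0.3618 < 1, the system is STABLE.
The servers are busy 36.18% of the time.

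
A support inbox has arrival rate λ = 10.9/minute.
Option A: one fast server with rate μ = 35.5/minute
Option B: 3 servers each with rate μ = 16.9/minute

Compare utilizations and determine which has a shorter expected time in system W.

Option A: single server μ = 35.5 (M/M/1)
  ρ_A = 10.9/35.5 = 0.3070
  W_A = 1/(μ-λ) = 1/(35.5-10.9) = 1/24.60 = 0.04065

Option B: 3 servers μ = 16.9 (M/M/3)
  ρ_B = λ/(cμ) = 10.9/(3×16.9) = 0.2150
  Offered load a = λ/μ = cρ = 10.9/16.9 = 0.6450
  P₀ = [ Σₙ₌₀^2 aⁿ/n! + a^3/(3!(1-ρ)) ]⁻¹
  Σ = a^0/0! + a^1/1! + a^2/2! = 1.0000 + 0.6450 + 0.2080 = 1.8530
  a^3/(3!(1-ρ)) = 0.2683/(6 × 0.7850) = 0.05696
  P₀ = 1/(1.8530 + 0.05696) = 0.5236
  Lq = P₀·a^3·ρ / (3!(1-ρ)²) = 0.52358 × 0.26830 × 0.21499 / (6 × 0.61624) = 0.008168
  Wq_B = Lq/λ = 0.008168/10.9 = 0.0007494
  W_B = Wq_B + 1/μ = 0.0007494 + 0.05917 = 0.05992

Since W_A = 0.04065 < W_B = 0.05992, Option A (single fast server) has the shorter time in system.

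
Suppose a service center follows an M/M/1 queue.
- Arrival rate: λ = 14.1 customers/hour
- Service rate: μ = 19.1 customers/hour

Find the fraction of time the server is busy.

Server utilization: ρ = λ/μ
ρ = 14.1/19.1 = 0.7382
The server is busy 73.82% of the time.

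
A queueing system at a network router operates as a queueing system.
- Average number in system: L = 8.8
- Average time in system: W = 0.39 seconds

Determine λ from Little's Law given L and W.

Little's Law: L = λW, so λ = L/W
λ = 8.8/0.39 = 22.5641 packets/second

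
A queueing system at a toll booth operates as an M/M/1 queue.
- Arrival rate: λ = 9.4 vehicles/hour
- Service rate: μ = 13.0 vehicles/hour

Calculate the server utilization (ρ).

Server utilization: ρ = λ/μ
ρ = 9.4/13.0 = 0.7231
The server is busy 72.31% of the time.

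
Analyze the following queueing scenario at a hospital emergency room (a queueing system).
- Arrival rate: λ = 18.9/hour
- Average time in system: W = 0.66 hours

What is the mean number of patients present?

Little's Law: L = λW
L = 18.9 × 0.66 = 12.4740 patients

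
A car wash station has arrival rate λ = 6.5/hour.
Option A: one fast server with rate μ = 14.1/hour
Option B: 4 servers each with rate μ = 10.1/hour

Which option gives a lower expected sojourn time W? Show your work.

Option A: single server μ = 14.1 (M/M/1)
  ρ_A = 6.5/14.1 = 0.4610
  W_A = 1/(μ-λ) = 1/(14.1-6.5) = 1/7.60 = 0.1316

Option B: 4 servers μ = 10.1 (M/M/4)
  ρ_B = λ/(cμ) = 6.5/(4×10.1) = 0.1609
  Offered load a = λ/μ = cρ = 6.5/10.1 = 0.6436
  P₀ = [ Σₙ₌₀^3 aⁿ/n! + a^4/(4!(1-ρ)) ]⁻¹
  Σ = a^0/0! + a^1/1! + a^2/2! + a^3/3! = 1.0000 + 0.6436 + 0.2071 + 0.04442 = 1.8951
  a^4/(4!(1-ρ)) = 0.17154/(24 × 0.83911) = 0.008518
  P₀ = 1/(1.8951 + 0.008518) = 0.5253
  Lq = P₀·a^4·ρ / (4!(1-ρ)²) = 0.52532 × 0.17154 × 0.16089 / (24 × 0.70410) = 0.0008580
  Wq_B = Lq/λ = 0.0008580/6.5 = 0.0001320
  W_B = Wq_B + 1/μ = 0.0001320 + 0.09901 = 0.09914

Since W_B = 0.09914 < W_A = 0.1316, Option B (multiple servers) has the shorter time in system.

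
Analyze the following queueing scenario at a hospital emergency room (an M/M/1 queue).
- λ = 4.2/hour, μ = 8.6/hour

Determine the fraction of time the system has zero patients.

ρ = λ/μ = 4.2/8.6 = 0.4884
P(0) = 1 - ρ = 1 - 0.4884 = 0.5116
The server is idle 51.16% of the time.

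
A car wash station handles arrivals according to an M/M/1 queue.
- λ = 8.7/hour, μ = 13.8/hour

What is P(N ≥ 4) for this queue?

ρ = λ/μ = 8.7/13.8 = 0.63043
P(N ≥ n) = ρⁿ
P(N ≥ 4) = 0.63043^4
P(N ≥ 4) = 0.1580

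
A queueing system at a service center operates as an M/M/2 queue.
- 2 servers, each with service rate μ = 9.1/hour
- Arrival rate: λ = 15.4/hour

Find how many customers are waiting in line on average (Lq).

Traffic intensity: ρ = λ/(cμ) = 15.4/(2×9.1) = 0.8462
Since ρ = 0.8462 < 1, system is stable.
Offered load a = λ/μ = cρ = 15.4/9.1 = 1.6923
P₀ = [ Σₙ₌₀^1 aⁿ/n! + a^2/(2!(1-ρ)) ]⁻¹
Σ = a^0/0! + a^1/1! = 1.0000 + 1.6923 = 2.6923
a^2/(2!(1-ρ)) = 2.86391/(2 × 0.153846) = 9.3077
P₀ = 1/(2.6923 + 9.3077) = 0.08333
Lq = P₀·a^2·ρ / (2!(1-ρ)²) = 0.0833333 × 2.86391 × 0.846154 / (2 × 0.0236686) = 4.2660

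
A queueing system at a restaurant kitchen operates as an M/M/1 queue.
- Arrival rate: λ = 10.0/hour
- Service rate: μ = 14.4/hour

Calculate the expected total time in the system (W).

First, compute utilization: ρ = λ/μ = 10.0/14.4 = 0.6944
For M/M/1: W = 1/(μ-λ)
W = 1/(14.4-10.0) = 1/4.40
W = 0.2273 hours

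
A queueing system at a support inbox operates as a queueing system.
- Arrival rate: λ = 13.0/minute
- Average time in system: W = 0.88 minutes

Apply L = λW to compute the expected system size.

Little's Law: L = λW
L = 13.0 × 0.88 = 11.4400 emails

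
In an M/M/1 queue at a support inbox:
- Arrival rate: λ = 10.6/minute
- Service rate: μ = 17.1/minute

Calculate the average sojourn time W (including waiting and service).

First, compute utilization: ρ = λ/μ = 10.6/17.1 = 0.6199
For M/M/1: W = 1/(μ-λ)
W = 1/(17.1-10.6) = 1/6.50
W = 0.1538 minutes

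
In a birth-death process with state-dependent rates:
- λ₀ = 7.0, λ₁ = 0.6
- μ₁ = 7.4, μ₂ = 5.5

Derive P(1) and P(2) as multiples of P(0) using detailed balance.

Balance equations:
State 0: λ₀P₀ = μ₁P₁ → P₁ = (λ₀/μ₁)P₀ = (7.0/7.4)P₀ = 0.9459P₀
State 1: P₂ = (λ₀λ₁)/(μ₁μ₂)P₀ = (7.0×0.6)/(7.4×5.5)P₀ = 0.1032P₀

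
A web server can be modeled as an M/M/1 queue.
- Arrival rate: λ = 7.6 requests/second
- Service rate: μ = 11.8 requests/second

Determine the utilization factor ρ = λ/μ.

Server utilization: ρ = λ/μ
ρ = 7.6/11.8 = 0.6441
The server is busy 64.41% of the time.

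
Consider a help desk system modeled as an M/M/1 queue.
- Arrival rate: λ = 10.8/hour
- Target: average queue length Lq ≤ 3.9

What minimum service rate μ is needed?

For M/M/1: Lq = λ²/(μ(μ-λ))
Need Lq ≤ 3.9, i.e. μ(μ-λ) ≥ λ²/3.9
μ² - 10.8μ - 116.64/3.9 ≥ 0  →  μ² - 10.8μ - 29.9077 ≥ 0
Quadratic formula (positive root): μ = [λ + √(λ² + 4×29.9077)]/2
Discriminant: 116.64 + 4×29.9077 = 236.2708, √236.2708 = 15.3711
μ ≥ (10.8 + 15.3711)/2 = 13.0856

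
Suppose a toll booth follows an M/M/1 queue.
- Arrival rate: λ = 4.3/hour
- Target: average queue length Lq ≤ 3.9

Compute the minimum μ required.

For M/M/1: Lq = λ²/(μ(μ-λ))
Need Lq ≤ 3.9, i.e. μ(μ-λ) ≥ λ²/3.9
μ² - 4.3μ - 18.49/3.9 ≥ 0  →  μ² - 4.3μ - 4.74103 ≥ 0
Quadratic formula (positive root): μ = [λ + √(λ² + 4×4.74103)]/2
Discriminant: 18.49 + 4×4.74103 = 37.4541, √37.4541 = 6.1200
μ ≥ (4.3 + 6.1200)/2 = 5.2100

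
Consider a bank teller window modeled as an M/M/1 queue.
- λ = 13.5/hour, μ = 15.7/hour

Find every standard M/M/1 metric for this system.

Step 1: ρ = λ/μ = 13.5/15.7 = 0.8599
Step 2: L = λ/(μ-λ) = 13.5/2.20 = 6.1364
Step 3: Lq = λ²/(μ(μ-λ)) = 182.25/(15.7×2.20) = 5.2765
Step 4: W = 1/(μ-λ) = 1/2.20 = 0.45455
Step 5: Wq = λ/(μ(μ-λ)) = 13.5/(15.7×2.20) = 0.3909
Step 6: P(0) = 1-ρ = 0.1401
Verify: L = λW = 13.5×0.45455 = 6.1364 ✔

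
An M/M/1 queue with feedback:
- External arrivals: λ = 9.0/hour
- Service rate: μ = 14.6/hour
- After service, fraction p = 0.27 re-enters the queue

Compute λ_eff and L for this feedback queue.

Effective arrival rate: λ_eff = λ/(1-p) = 9.0/(1-0.27) = 9.0/0.73 = 12.32877
ρ = λ_eff/μ = 12.32877/14.6 = 0.844436
L = ρ/(1-ρ) = 0.844436/(1-0.844436) = 5.4282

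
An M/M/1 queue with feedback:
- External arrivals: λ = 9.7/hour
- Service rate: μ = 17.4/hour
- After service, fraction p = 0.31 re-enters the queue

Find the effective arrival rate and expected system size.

Effective arrival rate: λ_eff = λ/(1-p) = 9.7/(1-0.31) = 9.7/0.69 = 14.0580
ρ = λ_eff/μ = 14.0580/17.4 = 0.80793
L = ρ/(1-ρ) = 0.80793/(1-0.80793) = 4.2064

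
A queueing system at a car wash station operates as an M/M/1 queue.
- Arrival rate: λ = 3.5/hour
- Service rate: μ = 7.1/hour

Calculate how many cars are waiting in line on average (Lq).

ρ = λ/μ = 3.5/7.1 = 0.4930
For M/M/1: Lq = λ²/(μ(μ-λ))
Lq = 12.25/(7.1 × 3.60)
Lq = 0.4793 cars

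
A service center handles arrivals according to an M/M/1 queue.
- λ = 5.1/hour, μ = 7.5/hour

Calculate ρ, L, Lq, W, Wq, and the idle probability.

Step 1: ρ = λ/μ = 5.1/7.5 = 0.6800
Step 2: L = λ/(μ-λ) = 5.1/2.40 = 2.1250
Step 3: Lq = λ²/(μ(μ-λ)) = 26.01/(7.5×2.40) = 1.4450
Step 4: W = 1/(μ-λ) = 1/2.40 = 0.41667
Step 5: Wq = λ/(μ(μ-λ)) = 5.1/(7.5×2.40) = 0.2833
Step 6: P(0) = 1-ρ = 0.3200
Verify: L = λW = 5.1×0.41667 = 2.1250 ✔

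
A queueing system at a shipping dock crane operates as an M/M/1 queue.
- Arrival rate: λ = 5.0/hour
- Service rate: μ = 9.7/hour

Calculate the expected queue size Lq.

ρ = λ/μ = 5.0/9.7 = 0.5155
For M/M/1: Lq = λ²/(μ(μ-λ))
Lq = 25.00/(9.7 × 4.70)
Lq = 0.5484 containers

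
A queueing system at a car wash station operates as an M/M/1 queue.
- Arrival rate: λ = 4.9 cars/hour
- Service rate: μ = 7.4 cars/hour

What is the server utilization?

Server utilization: ρ = λ/μ
ρ = 4.9/7.4 = 0.6622
The server is busy 66.22% of the time.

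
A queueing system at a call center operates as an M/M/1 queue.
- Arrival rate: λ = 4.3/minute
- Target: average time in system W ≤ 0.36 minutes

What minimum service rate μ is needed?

For M/M/1: W = 1/(μ-λ)
Need W ≤ 0.36, so 1/(μ-λ) ≤ 0.36
μ - λ ≥ 1/0.36 = 2.7778
μ ≥ 4.3 + 2.7778 = 7.0778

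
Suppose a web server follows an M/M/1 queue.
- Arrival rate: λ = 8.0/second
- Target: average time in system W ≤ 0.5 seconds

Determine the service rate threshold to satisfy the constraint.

For M/M/1: W = 1/(μ-λ)
Need W ≤ 0.5, so 1/(μ-λ) ≤ 0.5
μ - λ ≥ 1/0.5 = 2.0000
μ ≥ 8.0 + 2.0000 = 10.0000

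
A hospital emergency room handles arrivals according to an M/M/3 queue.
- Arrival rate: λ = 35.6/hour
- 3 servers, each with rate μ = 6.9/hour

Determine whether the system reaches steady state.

Stability requires ρ = λ/(cμ) < 1
ρ = 35.6/(3 × 6.9) = 35.6/20.70 = 1.7198
Since 1.7198 ≥ 1, the system is UNSTABLE.
Need c > λ/μ = 35.6/6.9 = 5.16.
Minimum servers needed: c = 6.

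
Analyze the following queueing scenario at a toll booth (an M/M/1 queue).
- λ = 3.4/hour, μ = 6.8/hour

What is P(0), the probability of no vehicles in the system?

ρ = λ/μ = 3.4/6.8 = 0.5000
P(0) = 1 - ρ = 1 - 0.5000 = 0.5000
The server is idle 50.00% of the time.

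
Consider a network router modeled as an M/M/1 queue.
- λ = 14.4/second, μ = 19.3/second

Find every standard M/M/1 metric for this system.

Step 1: ρ = λ/μ = 14.4/19.3 = 0.7461
Step 2: L = λ/(μ-λ) = 14.4/4.90 = 2.9388
Step 3: Lq = λ²/(μ(μ-λ)) = 207.36/(19.3×4.90) = 2.1927
Step 4: W = 1/(μ-λ) = 1/4.90 = 0.20408
Step 5: Wq = λ/(μ(μ-λ)) = 14.4/(19.3×4.90) = 0.1523
Step 6: P(0) = 1-ρ = 0.2539
Verify: L = λW = 14.4×0.20408 = 2.9388 ✔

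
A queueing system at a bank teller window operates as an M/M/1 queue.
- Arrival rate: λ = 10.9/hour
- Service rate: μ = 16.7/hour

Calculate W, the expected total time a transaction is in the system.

First, compute utilization: ρ = λ/μ = 10.9/16.7 = 0.6527
For M/M/1: W = 1/(μ-λ)
W = 1/(16.7-10.9) = 1/5.80
W = 0.1724 hours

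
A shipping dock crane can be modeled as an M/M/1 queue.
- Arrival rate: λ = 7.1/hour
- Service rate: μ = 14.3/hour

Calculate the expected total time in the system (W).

First, compute utilization: ρ = λ/μ = 7.1/14.3 = 0.4965
For M/M/1: W = 1/(μ-λ)
W = 1/(14.3-7.1) = 1/7.20
W = 0.1389 hours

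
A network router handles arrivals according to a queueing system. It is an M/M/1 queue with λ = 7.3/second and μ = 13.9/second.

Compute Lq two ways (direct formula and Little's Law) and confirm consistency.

Method 1 (direct): Lq = λ²/(μ(μ-λ)) = 53.29/(13.9 × 6.60) = 0.5809

Method 2 (Little's Law):
W = 1/(μ-λ) = 1/6.60 = 0.151515
Wq = W - 1/μ = 0.151515 - 0.0719424 = 0.07957
Lq = λWq = 7.3 × 0.07957 = 0.5809 ✔ (matches Method 1)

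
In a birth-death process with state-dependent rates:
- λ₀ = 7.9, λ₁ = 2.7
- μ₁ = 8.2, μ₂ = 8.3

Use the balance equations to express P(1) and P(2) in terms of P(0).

Balance equations:
State 0: λ₀P₀ = μ₁P₁ → P₁ = (λ₀/μ₁)P₀ = (7.9/8.2)P₀ = 0.9634P₀
State 1: P₂ = (λ₀λ₁)/(μ₁μ₂)P₀ = (7.9×2.7)/(8.2×8.3)P₀ = 0.3134P₀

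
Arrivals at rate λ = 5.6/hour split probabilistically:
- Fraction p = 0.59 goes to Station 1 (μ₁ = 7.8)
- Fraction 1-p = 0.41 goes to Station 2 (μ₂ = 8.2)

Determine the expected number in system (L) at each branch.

Effective rates: λ₁ = 5.6×0.59 = 3.304, λ₂ = 5.6×0.41 = 2.296
Station 1: ρ₁ = 3.304/7.8 = 0.4236, L₁ = ρ₁/(1-ρ₁) = 0.4236/(1-0.4236) = 0.7349
Station 2: ρ₂ = 2.296/8.2 = 0.2800, L₂ = ρ₂/(1-ρ₂) = 0.2800/(1-0.2800) = 0.3889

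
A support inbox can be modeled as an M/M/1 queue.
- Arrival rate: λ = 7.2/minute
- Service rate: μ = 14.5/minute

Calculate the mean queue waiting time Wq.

First, compute utilization: ρ = λ/μ = 7.2/14.5 = 0.4966
For M/M/1: Wq = λ/(μ(μ-λ))
Wq = 7.2/(14.5 × (14.5-7.2))
Wq = 7.2/(14.5 × 7.30)
Wq = 0.06802 minutes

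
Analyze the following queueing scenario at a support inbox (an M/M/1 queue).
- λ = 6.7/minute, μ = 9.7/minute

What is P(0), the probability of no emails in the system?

ρ = λ/μ = 6.7/9.7 = 0.6907
P(0) = 1 - ρ = 1 - 0.6907 = 0.3093
The server is idle 30.93% of the time.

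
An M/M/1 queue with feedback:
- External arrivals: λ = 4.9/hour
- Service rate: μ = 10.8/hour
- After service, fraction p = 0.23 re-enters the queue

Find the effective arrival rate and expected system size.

Effective arrival rate: λ_eff = λ/(1-p) = 4.9/(1-0.23) = 4.9/0.77 = 6.36364
ρ = λ_eff/μ = 6.36364/10.8 = 0.589226
L = ρ/(1-ρ) = 0.589226/(1-0.589226) = 1.4344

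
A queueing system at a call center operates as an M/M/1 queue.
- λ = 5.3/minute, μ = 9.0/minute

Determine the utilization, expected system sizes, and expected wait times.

Step 1: ρ = λ/μ = 5.3/9.0 = 0.5889
Step 2: L = λ/(μ-λ) = 5.3/3.70 = 1.4324
Step 3: Lq = λ²/(μ(μ-λ)) = 28.09/(9.0×3.70) = 0.8435
Step 4: W = 1/(μ-λ) = 1/3.70 = 0.27027
Step 5: Wq = λ/(μ(μ-λ)) = 5.3/(9.0×3.70) = 0.1592
Step 6: P(0) = 1-ρ = 0.4111
Verify: L = λW = 5.3×0.27027 = 1.4324 ✔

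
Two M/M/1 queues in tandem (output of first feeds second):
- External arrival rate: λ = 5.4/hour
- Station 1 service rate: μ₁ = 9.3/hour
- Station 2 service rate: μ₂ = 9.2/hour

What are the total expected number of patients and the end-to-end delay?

By Jackson's theorem, each station behaves as independent M/M/1.
Station 1: ρ₁ = 5.4/9.3 = 0.5806, L₁ = ρ₁/(1-ρ₁) = λ/(μ₁-λ) = 5.4/3.90 = 1.3846
Station 2: ρ₂ = 5.4/9.2 = 0.5870, L₂ = ρ₂/(1-ρ₂) = λ/(μ₂-λ) = 5.4/3.80 = 1.4211
Total: L = L₁ + L₂ = 1.3846 + 1.4211 = 2.8057
W = L/λ = 2.8057/5.4 = 0.5196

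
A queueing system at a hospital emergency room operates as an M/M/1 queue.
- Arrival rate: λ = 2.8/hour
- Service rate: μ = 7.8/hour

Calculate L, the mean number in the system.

ρ = λ/μ = 2.8/7.8 = 0.3590
For M/M/1: L = λ/(μ-λ)
L = 2.8/(7.8-2.8) = 2.8/5.00
L = 0.5600 patients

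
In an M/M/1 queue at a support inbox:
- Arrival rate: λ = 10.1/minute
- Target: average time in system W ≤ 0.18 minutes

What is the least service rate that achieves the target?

For M/M/1: W = 1/(μ-λ)
Need W ≤ 0.18, so 1/(μ-λ) ≤ 0.18
μ - λ ≥ 1/0.18 = 5.5556
μ ≥ 10.1 + 5.5556 = 15.6556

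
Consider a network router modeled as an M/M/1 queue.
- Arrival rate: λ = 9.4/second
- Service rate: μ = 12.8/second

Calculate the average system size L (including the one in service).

ρ = λ/μ = 9.4/12.8 = 0.7344
For M/M/1: L = λ/(μ-λ)
L = 9.4/(12.8-9.4) = 9.4/3.40
L = 2.7647 packets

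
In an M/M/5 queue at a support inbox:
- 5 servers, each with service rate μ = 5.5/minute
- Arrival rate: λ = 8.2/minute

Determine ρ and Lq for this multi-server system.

Traffic intensity: ρ = λ/(cμ) = 8.2/(5×5.5) = 0.2982
Since ρ = 0.2982 < 1, system is stable.
Offered load a = λ/μ = cρ = 8.2/5.5 = 1.4909
P₀ = [ Σₙ₌₀^4 aⁿ/n! + a^5/(5!(1-ρ)) ]⁻¹
Σ = a^0/0! + a^1/1! + a^2/2! + a^3/3! + a^4/4! = 1.0000 + 1.4909 + 1.1114 + 0.5523 + 0.2059 = 4.3605
a^5/(5!(1-ρ)) = 7.3664/(120 × 0.7018) = 0.08747
P₀ = 1/(4.3605 + 0.08747) = 0.2248
Lq = P₀·a^5·ρ / (5!(1-ρ)²) = 0.2248 × 7.3664 × 0.2982 / (120 × 0.4925) = 0.008355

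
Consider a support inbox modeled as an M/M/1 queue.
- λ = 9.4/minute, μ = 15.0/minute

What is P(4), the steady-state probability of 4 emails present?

ρ = λ/μ = 9.4/15.0 = 0.6267
P(n) = (1-ρ)ρⁿ
P(4) = (1-0.6267) × 0.6267^4
P(4) = 0.37330 × 0.15425
P(4) = 0.05758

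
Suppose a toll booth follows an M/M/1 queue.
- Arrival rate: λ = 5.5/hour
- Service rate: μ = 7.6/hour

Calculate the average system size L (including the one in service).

ρ = λ/μ = 5.5/7.6 = 0.7237
For M/M/1: L = λ/(μ-λ)
L = 5.5/(7.6-5.5) = 5.5/2.10
L = 2.6190 vehicles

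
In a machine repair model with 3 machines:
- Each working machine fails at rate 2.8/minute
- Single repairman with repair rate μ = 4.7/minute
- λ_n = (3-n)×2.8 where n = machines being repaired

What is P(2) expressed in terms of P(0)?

P(2)/P(0) = ∏_{i=0}^{2-1} λ_i/μ_{i+1}
= (3-0)×2.8/4.7 × (3-1)×2.8/4.7
= 2.1295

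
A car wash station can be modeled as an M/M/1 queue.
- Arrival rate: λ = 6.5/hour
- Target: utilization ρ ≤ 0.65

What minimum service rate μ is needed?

ρ = λ/μ, so μ = λ/ρ
μ ≥ 6.5/0.65 = 10.0000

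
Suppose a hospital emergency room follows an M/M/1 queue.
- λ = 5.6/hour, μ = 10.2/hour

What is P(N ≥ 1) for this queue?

ρ = λ/μ = 5.6/10.2 = 0.5490
P(N ≥ n) = ρⁿ
P(N ≥ 1) = 0.5490^1
P(N ≥ 1) = 0.5490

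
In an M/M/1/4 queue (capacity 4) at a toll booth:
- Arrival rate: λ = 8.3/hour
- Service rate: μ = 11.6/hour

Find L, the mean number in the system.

ρ = λ/μ = 8.3/11.6 = 0.715517
P₀ = (1-ρ)/(1-ρ^(K+1)) = (1-0.715517)/(1-0.715517^5) = 0.2845/0.8125 = 0.3502
P_K = P₀×ρ^K = 0.35015 × 0.715517^4 = 0.35015 × 0.26211 = 0.09178
L = ρ[1 - (K+1)ρ^K + Kρ^(K+1)] / [(1-ρ)(1-ρ^(K+1))]
L = 0.715517 × (1 - 5×0.262108 + 4×0.187543) / ((1 - 0.715517) × (1 - 0.187543)) = 1.3610 vehicles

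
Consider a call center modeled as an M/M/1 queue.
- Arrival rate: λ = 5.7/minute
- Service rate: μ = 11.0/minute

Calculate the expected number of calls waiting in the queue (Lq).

ρ = λ/μ = 5.7/11.0 = 0.5182
For M/M/1: Lq = λ²/(μ(μ-λ))
Lq = 32.49/(11.0 × 5.30)
Lq = 0.5573 calls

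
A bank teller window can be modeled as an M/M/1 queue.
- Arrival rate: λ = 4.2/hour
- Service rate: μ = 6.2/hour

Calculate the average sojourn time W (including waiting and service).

First, compute utilization: ρ = λ/μ = 4.2/6.2 = 0.6774
For M/M/1: W = 1/(μ-λ)
W = 1/(6.2-4.2) = 1/2.00
W = 0.5000 hours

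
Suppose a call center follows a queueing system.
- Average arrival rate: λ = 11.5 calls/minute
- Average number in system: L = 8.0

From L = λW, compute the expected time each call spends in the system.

Little's Law: L = λW, so W = L/λ
W = 8.0/11.5 = 0.6957 minutes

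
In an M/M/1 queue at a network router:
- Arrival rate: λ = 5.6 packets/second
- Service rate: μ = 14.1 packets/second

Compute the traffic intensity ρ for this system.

Server utilization: ρ = λ/μ
ρ = 5.6/14.1 = 0.3972
The server is busy 39.72% of the time.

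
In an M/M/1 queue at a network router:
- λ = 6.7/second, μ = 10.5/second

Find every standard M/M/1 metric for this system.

Step 1: ρ = λ/μ = 6.7/10.5 = 0.6381
Step 2: L = λ/(μ-λ) = 6.7/3.80 = 1.7632
Step 3: Lq = λ²/(μ(μ-λ)) = 44.89/(10.5×3.80) = 1.1251
Step 4: W = 1/(μ-λ) = 1/3.80 = 0.26316
Step 5: Wq = λ/(μ(μ-λ)) = 6.7/(10.5×3.80) = 0.1679
Step 6: P(0) = 1-ρ = 0.3619
Verify: L = λW = 6.7×0.26316 = 1.7632 ✔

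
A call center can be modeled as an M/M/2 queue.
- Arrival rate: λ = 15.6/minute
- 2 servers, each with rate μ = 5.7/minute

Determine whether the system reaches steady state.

Stability requires ρ = λ/(cμ) < 1
ρ = 15.6/(2 × 5.7) = 15.6/11.40 = 1.3684
Since 1.3684 ≥ 1, the system is UNSTABLE.
Need c > λ/μ = 15.6/5.7 = 2.74.
Minimum servers needed: c = 3.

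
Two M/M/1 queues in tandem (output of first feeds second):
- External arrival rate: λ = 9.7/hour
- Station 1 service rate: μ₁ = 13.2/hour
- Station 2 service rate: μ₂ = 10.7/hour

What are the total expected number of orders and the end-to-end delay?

By Jackson's theorem, each station behaves as independent M/M/1.
Station 1: ρ₁ = 9.7/13.2 = 0.7348, L₁ = ρ₁/(1-ρ₁) = λ/(μ₁-λ) = 9.7/3.50 = 2.7714
Station 2: ρ₂ = 9.7/10.7 = 0.9065, L₂ = ρ₂/(1-ρ₂) = λ/(μ₂-λ) = 9.7/1.00 = 9.7000
Total: L = L₁ + L₂ = 2.7714 + 9.7000 = 12.4714
W = L/λ = 12.4714/9.7 = 1.2857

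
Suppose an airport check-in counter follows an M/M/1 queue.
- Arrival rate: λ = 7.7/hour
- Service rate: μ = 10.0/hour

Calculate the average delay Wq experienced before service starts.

First, compute utilization: ρ = λ/μ = 7.7/10.0 = 0.7700
For M/M/1: Wq = λ/(μ(μ-λ))
Wq = 7.7/(10.0 × (10.0-7.7))
Wq = 7.7/(10.0 × 2.30)
Wq = 0.3348 hours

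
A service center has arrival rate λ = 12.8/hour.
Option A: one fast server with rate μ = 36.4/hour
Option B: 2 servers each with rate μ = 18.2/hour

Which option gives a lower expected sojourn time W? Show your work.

Option A: single server μ = 36.4 (M/M/1)
  ρ_A = 12.8/36.4 = 0.3516
  W_A = 1/(μ-λ) = 1/(36.4-12.8) = 1/23.60 = 0.04237

Option B: 2 servers μ = 18.2 (M/M/2)
  ρ_B = λ/(cμ) = 12.8/(2×18.2) = 0.3516
  Offered load a = λ/μ = cρ = 12.8/18.2 = 0.7033
  P₀ = [ Σₙ₌₀^1 aⁿ/n! + a^2/(2!(1-ρ)) ]⁻¹
  Σ = a^0/0! + a^1/1! = 1.0000 + 0.7033 = 1.7033
  a^2/(2!(1-ρ)) = 0.4946/(2 × 0.6484) = 0.3814
  P₀ = 1/(1.7033 + 0.3814) = 0.4797
  Lq = P₀·a^2·ρ / (2!(1-ρ)²) = 0.47967 × 0.49463 × 0.35165 / (2 × 0.42036) = 0.09924
  Wq_B = Lq/λ = 0.09924/12.8 = 0.007753
  W_B = Wq_B + 1/μ = 0.007753 + 0.05495 = 0.06270

Since W_A = 0.04237 < W_B = 0.06270, Option A (single fast server) has the shorter time in system.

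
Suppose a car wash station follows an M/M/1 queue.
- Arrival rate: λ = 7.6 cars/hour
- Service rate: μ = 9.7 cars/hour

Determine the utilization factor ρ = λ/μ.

Server utilization: ρ = λ/μ
ρ = 7.6/9.7 = 0.7835
The server is busy 78.35% of the time.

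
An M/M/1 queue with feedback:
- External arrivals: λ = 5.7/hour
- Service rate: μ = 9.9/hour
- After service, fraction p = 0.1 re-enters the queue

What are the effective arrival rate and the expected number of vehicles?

Effective arrival rate: λ_eff = λ/(1-p) = 5.7/(1-0.1) = 5.7/0.90 = 6.3333
ρ = λ_eff/μ = 6.3333/9.9 = 0.63973
L = ρ/(1-ρ) = 0.63973/(1-0.63973) = 1.7757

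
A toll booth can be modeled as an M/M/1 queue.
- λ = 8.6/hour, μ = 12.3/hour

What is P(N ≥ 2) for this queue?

ρ = λ/μ = 8.6/12.3 = 0.6992
P(N ≥ n) = ρⁿ
P(N ≥ 2) = 0.6992^2
P(N ≥ 2) = 0.4889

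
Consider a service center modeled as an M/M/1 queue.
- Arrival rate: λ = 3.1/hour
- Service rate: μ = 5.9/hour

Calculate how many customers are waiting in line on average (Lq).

ρ = λ/μ = 3.1/5.9 = 0.5254
For M/M/1: Lq = λ²/(μ(μ-λ))
Lq = 9.61/(5.9 × 2.80)
Lq = 0.5817 customers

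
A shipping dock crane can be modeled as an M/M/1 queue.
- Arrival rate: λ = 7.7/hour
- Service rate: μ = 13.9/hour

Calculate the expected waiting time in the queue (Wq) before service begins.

First, compute utilization: ρ = λ/μ = 7.7/13.9 = 0.5540
For M/M/1: Wq = λ/(μ(μ-λ))
Wq = 7.7/(13.9 × (13.9-7.7))
Wq = 7.7/(13.9 × 6.20)
Wq = 0.08935 hours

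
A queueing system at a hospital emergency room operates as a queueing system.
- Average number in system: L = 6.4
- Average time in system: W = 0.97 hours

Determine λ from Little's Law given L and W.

Little's Law: L = λW, so λ = L/W
λ = 6.4/0.97 = 6.5979 patients/hour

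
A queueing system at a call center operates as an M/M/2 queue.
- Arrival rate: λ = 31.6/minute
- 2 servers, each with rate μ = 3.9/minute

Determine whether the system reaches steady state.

Stability requires ρ = λ/(cμ) < 1
ρ = 31.6/(2 × 3.9) = 31.6/7.80 = 4.0513
Since 4.0513 ≥ 1, the system is UNSTABLE.
Need c > λ/μ = 31.6/3.9 = 8.10.
Minimum servers needed: c = 9.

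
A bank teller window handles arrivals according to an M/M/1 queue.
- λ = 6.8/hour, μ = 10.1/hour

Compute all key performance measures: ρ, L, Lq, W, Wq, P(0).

Step 1: ρ = λ/μ = 6.8/10.1 = 0.6733
Step 2: L = λ/(μ-λ) = 6.8/3.30 = 2.0606
Step 3: Lq = λ²/(μ(μ-λ)) = 46.24/(10.1×3.30) = 1.3873
Step 4: W = 1/(μ-λ) = 1/3.30 = 0.30303
Step 5: Wq = λ/(μ(μ-λ)) = 6.8/(10.1×3.30) = 0.2040
Step 6: P(0) = 1-ρ = 0.3267
Verify: L = λW = 6.8×0.30303 = 2.0606 ✔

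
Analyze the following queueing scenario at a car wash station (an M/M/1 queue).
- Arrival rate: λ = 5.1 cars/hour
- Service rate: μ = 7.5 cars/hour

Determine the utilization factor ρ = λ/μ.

Server utilization: ρ = λ/μ
ρ = 5.1/7.5 = 0.6800
The server is busy 68.00% of the time.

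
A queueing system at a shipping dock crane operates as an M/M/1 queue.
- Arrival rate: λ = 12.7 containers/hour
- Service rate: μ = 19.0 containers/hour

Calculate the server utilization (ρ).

Server utilization: ρ = λ/μ
ρ = 12.7/19.0 = 0.6684
The server is busy 66.84% of the time.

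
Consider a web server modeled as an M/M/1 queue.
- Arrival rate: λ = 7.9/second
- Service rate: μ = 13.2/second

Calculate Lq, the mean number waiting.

ρ = λ/μ = 7.9/13.2 = 0.5985
For M/M/1: Lq = λ²/(μ(μ-λ))
Lq = 62.41/(13.2 × 5.30)
Lq = 0.8921 requests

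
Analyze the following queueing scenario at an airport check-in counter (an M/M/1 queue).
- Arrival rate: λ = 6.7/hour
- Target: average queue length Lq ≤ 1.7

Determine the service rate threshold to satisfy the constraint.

For M/M/1: Lq = λ²/(μ(μ-λ))
Need Lq ≤ 1.7, i.e. μ(μ-λ) ≥ λ²/1.7
μ² - 6.7μ - 44.89/1.7 ≥ 0  →  μ² - 6.7μ - 26.40588 ≥ 0
Quadratic formula (positive root): μ = [λ + √(λ² + 4×26.40588)]/2
Discriminant: 44.89 + 4×26.40588 = 150.5135, √150.5135 = 12.2684
μ ≥ (6.7 + 12.2684)/2 = 9.4842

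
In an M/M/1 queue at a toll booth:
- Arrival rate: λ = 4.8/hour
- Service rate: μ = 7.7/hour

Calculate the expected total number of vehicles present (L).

ρ = λ/μ = 4.8/7.7 = 0.6234
For M/M/1: L = λ/(μ-λ)
L = 4.8/(7.7-4.8) = 4.8/2.90
L = 1.6552 vehicles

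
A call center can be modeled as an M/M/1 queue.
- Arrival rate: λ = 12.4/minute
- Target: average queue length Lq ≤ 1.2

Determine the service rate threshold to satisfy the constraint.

For M/M/1: Lq = λ²/(μ(μ-λ))
Need Lq ≤ 1.2, i.e. μ(μ-λ) ≥ λ²/1.2
μ² - 12.4μ - 153.76/1.2 ≥ 0  →  μ² - 12.4μ - 128.13333 ≥ 0
Quadratic formula (positive root): μ = [λ + √(λ² + 4×128.13333)]/2
Discriminant: 153.76 + 4×128.13333 = 666.2933, √666.2933 = 25.8127
μ ≥ (12.4 + 25.8127)/2 = 19.1063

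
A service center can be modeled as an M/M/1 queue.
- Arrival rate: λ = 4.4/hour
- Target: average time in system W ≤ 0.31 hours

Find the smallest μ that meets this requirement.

For M/M/1: W = 1/(μ-λ)
Need W ≤ 0.31, so 1/(μ-λ) ≤ 0.31
μ - λ ≥ 1/0.31 = 3.2258
μ ≥ 4.4 + 3.2258 = 7.6258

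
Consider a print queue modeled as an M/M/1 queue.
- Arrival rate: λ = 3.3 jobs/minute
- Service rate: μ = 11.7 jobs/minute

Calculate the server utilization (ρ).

Server utilization: ρ = λ/μ
ρ = 3.3/11.7 = 0.2821
The server is busy 28.21% of the time.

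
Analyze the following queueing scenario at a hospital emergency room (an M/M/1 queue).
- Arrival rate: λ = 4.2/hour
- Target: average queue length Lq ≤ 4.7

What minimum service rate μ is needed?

For M/M/1: Lq = λ²/(μ(μ-λ))
Need Lq ≤ 4.7, i.e. μ(μ-λ) ≥ λ²/4.7
μ² - 4.2μ - 17.64/4.7 ≥ 0  →  μ² - 4.2μ - 3.7532 ≥ 0
Quadratic formula (positive root): μ = [λ + √(λ² + 4×3.7532)]/2
Discriminant: 17.64 + 4×3.7532 = 32.6528, √32.6528 = 5.71426
μ ≥ (4.2 + 5.71426)/2 = 4.9571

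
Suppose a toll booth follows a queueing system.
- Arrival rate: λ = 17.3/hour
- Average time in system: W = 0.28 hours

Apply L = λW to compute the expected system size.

Little's Law: L = λW
L = 17.3 × 0.28 = 4.8440 vehicles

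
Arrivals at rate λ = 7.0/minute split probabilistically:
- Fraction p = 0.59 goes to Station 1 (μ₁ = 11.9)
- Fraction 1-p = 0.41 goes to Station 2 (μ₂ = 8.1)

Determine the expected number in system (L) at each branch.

Effective rates: λ₁ = 7.0×0.59 = 4.13, λ₂ = 7.0×0.41 = 2.87
Station 1: ρ₁ = 4.13/11.9 = 0.34706, L₁ = ρ₁/(1-ρ₁) = 0.34706/(1-0.34706) = 0.5315
Station 2: ρ₂ = 2.87/8.1 = 0.35432, L₂ = ρ₂/(1-ρ₂) = 0.35432/(1-0.35432) = 0.5488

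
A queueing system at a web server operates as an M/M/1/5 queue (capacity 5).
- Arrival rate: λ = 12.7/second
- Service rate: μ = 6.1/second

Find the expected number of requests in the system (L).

ρ = λ/μ = 12.7/6.1 = 2.08197
P₀ = (1-ρ)/(1-ρ^(K+1)) = (1-2.08197)/(1-2.08197^6) = -1.0820/-80.4417 = 0.01345
P_K = P₀×ρ^K = 0.01345 × 2.08197^5 = 0.01345 × 39.1176 = 0.5261
L = ρ[1 - (K+1)ρ^K + Kρ^(K+1)] / [(1-ρ)(1-ρ^(K+1))]
L = 2.08197 × (1 - 6×39.11761 + 5×81.44169) / ((1 - 2.08197) × (1 - 81.44169)) = 4.1503 requests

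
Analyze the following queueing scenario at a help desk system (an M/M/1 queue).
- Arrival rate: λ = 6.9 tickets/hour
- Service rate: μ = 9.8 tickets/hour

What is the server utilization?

Server utilization: ρ = λ/μ
ρ = 6.9/9.8 = 0.7041
The server is busy 70.41% of the time.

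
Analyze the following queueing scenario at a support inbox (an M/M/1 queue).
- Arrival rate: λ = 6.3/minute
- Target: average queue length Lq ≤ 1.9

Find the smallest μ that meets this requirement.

For M/M/1: Lq = λ²/(μ(μ-λ))
Need Lq ≤ 1.9, i.e. μ(μ-λ) ≥ λ²/1.9
μ² - 6.3μ - 39.69/1.9 ≥ 0  →  μ² - 6.3μ - 20.88947 ≥ 0
Quadratic formula (positive root): μ = [λ + √(λ² + 4×20.88947)]/2
Discriminant: 39.69 + 4×20.88947 = 123.2479, √123.2479 = 11.10171
μ ≥ (6.3 + 11.10171)/2 = 8.7009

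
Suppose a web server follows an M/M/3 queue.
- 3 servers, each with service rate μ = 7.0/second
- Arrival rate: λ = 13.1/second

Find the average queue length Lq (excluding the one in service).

Traffic intensity: ρ = λ/(cμ) = 13.1/(3×7.0) = 0.6238
Since ρ = 0.6238 < 1, system is stable.
Offered load a = λ/μ = cρ = 13.1/7.0 = 1.8714
P₀ = [ Σₙ₌₀^2 aⁿ/n! + a^3/(3!(1-ρ)) ]⁻¹
Σ = a^0/0! + a^1/1! + a^2/2! = 1.00000 + 1.87143 + 1.75112 = 4.6226
a^3/(3!(1-ρ)) = 6.5542/(6 × 0.37619) = 2.9038
P₀ = 1/(4.6226 + 2.9038) = 0.1329
Lq = P₀·a^3·ρ / (3!(1-ρ)²) = 0.13287 × 6.5542 × 0.62381 / (6 × 0.14152) = 0.6398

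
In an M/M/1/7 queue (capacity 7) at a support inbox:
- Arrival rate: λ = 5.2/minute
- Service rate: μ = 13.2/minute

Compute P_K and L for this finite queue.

ρ = λ/μ = 5.2/13.2 = 0.39394
P₀ = (1-ρ)/(1-ρ^(K+1)) = (1-0.39394)/(1-0.39394^8) = 0.60606/0.99942 = 0.6064
P_K = P₀×ρ^K = 0.60641 × 0.39394^7 = 0.60641 × 0.0014723 = 0.0008928
Blocking probability P_7 = 0.0008928 (0.08928%)
L = ρ[1 - (K+1)ρ^K + Kρ^(K+1)] / [(1-ρ)(1-ρ^(K+1))]
L = 0.39394 × (1 - 8×0.001472 + 7×0.0005800) / ((1 - 0.39394) × (1 - 0.0005800)) = 0.6454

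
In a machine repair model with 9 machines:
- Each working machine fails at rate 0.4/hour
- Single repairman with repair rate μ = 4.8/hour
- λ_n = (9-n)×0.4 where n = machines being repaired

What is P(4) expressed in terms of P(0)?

P(4)/P(0) = ∏_{i=0}^{4-1} λ_i/μ_{i+1}
= (9-0)×0.4/4.8 × (9-1)×0.4/4.8 × (9-2)×0.4/4.8 × (9-3)×0.4/4.8
= 0.1458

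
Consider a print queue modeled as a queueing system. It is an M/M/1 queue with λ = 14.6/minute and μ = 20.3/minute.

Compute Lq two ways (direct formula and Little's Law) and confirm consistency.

Method 1 (direct): Lq = λ²/(μ(μ-λ)) = 213.16/(20.3 × 5.70) = 1.8422

Method 2 (Little's Law):
W = 1/(μ-λ) = 1/5.70 = 0.17544
Wq = W - 1/μ = 0.17544 - 0.049261 = 0.12618
Lq = λWq = 14.6 × 0.12618 = 1.8422 ✔ (matches Method 1)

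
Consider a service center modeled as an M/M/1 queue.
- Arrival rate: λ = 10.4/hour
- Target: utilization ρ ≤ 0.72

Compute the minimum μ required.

ρ = λ/μ, so μ = λ/ρ
μ ≥ 10.4/0.72 = 14.4444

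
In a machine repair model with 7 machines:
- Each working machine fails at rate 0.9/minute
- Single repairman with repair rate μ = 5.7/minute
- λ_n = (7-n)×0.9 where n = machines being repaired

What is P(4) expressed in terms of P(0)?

P(4)/P(0) = ∏_{i=0}^{4-1} λ_i/μ_{i+1}
= (7-0)×0.9/5.7 × (7-1)×0.9/5.7 × (7-2)×0.9/5.7 × (7-3)×0.9/5.7
= 0.5221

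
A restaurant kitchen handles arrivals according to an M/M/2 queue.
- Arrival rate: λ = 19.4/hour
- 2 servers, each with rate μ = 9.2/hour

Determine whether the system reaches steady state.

Stability requires ρ = λ/(cμ) < 1
ρ = 19.4/(2 × 9.2) = 19.4/18.40 = 1.0543
Since 1.0543 ≥ 1, the system is UNSTABLE.
Need c > λ/μ = 19.4/9.2 = 2.11.
Minimum servers needed: c = 3.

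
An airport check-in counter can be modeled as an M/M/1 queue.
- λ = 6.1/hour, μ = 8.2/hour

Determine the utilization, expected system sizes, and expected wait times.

Step 1: ρ = λ/μ = 6.1/8.2 = 0.7439
Step 2: L = λ/(μ-λ) = 6.1/2.10 = 2.9048
Step 3: Lq = λ²/(μ(μ-λ)) = 37.21/(8.2×2.10) = 2.1609
Step 4: W = 1/(μ-λ) = 1/2.10 = 0.4762
Step 5: Wq = λ/(μ(μ-λ)) = 6.1/(8.2×2.10) = 0.3542
Step 6: P(0) = 1-ρ = 0.2561
Verify: L = λW = 6.1×0.4762 = 2.9048 ✔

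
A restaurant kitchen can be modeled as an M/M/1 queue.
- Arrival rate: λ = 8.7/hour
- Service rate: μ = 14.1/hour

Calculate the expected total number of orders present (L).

ρ = λ/μ = 8.7/14.1 = 0.6170
For M/M/1: L = λ/(μ-λ)
L = 8.7/(14.1-8.7) = 8.7/5.40
L = 1.6111 orders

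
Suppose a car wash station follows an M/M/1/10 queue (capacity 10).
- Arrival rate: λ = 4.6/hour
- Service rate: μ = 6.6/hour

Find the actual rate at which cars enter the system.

ρ = λ/μ = 4.6/6.6 = 0.69697
P₀ = (1-ρ)/(1-ρ^(K+1)) = (1-0.69697)/(1-0.69697^11) = 0.30303/0.98115 = 0.3089
P_K = P₀×ρ^K = 0.30885 × 0.69697^10 = 0.30885 × 0.027048 = 0.008354
λ_eff = λ(1-P_K) = 4.6 × (1 - 0.008354) = 4.6 × 0.99165 = 4.5616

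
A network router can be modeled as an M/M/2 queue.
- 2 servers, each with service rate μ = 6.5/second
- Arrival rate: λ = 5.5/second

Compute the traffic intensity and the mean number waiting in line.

Traffic intensity: ρ = λ/(cμ) = 5.5/(2×6.5) = 0.4231
Since ρ = 0.4231 < 1, system is stable.
Offered load a = λ/μ = cρ = 5.5/6.5 = 0.8462
P₀ = [ Σₙ₌₀^1 aⁿ/n! + a^2/(2!(1-ρ)) ]⁻¹
Σ = a^0/0! + a^1/1! = 1.0000 + 0.8462 = 1.8462
a^2/(2!(1-ρ)) = 0.71598/(2 × 0.57692) = 0.6205
P₀ = 1/(1.8462 + 0.6205) = 0.4054
Lq = P₀·a^2·ρ / (2!(1-ρ)²) = 0.4054 × 0.7160 × 0.4231 / (2 × 0.3328) = 0.1845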